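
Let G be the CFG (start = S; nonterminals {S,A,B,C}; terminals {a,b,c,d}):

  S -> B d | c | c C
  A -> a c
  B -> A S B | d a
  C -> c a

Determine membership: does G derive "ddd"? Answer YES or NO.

Convert to CNF:
  S -> B T2 | T1 C | c
  A -> T0 T1
  B -> A X3 | T2 T0
  C -> T1 T0
  T0 -> a
  T1 -> c
  T2 -> d
  X3 -> S B

CYK fill:
  cell(0,0) d: {T2}  orig:{}
  cell(1,1) d: {T2}  orig:{}
  cell(2,2) d: {T2}  orig:{}
  cell(0,1) dd: ∅
  cell(1,2) dd: ∅
  cell(0,2) ddd: ∅

S ∉ T[0,2] ⇒ NO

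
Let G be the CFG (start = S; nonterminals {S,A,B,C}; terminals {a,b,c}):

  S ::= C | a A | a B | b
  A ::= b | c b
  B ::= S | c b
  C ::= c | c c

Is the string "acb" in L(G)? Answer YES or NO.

Convert to CNF:
  S -> T0 T0 | T2 A | T2 B | b | c
  A -> T0 T1 | b
  B -> T0 T0 | T0 T1 | T2 A | T2 B | b | c
  C -> T0 T0 | c
  T0 -> c
  T1 -> b
  T2 -> a

CYK table (by increasing span):
  [0..0]={T2}  "a"  orig:{}
  [1..1]={B,C,S,T0}  "c"  orig:{B,C,S}
  [2..2]={A,B,S,T1}  "b"  orig:{A,B,S}
  [0..1]={B,S}  "ac"
  [1..2]={A,B}  "cb"
  [0..2]={B,S}  "acb"

S ∈ T[0,2] ⇒ YES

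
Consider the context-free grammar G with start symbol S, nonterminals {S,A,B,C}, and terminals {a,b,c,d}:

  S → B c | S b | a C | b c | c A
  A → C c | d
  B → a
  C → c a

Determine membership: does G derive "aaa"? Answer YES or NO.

CNF form of G:
  S -> B T0 | S T2 | T0 A | T1 C | T2 T0
  A -> C T0 | d
  B -> a
  C -> T0 T1
  T0 -> c
  T1 -> a
  T2 -> b

CYK table (by increasing span):
  [0..0]={B,T1}  "a"  orig:{B}
  [1..1]={B,T1}  "a"  orig:{B}
  [2..2]={B,T1}  "a"  orig:{B}
  [0..1]=∅  "aa"
  [1..2]=∅  "aa"
  [0..2]=∅  "aaa"

S ∉ T[0,2] ⇒ NO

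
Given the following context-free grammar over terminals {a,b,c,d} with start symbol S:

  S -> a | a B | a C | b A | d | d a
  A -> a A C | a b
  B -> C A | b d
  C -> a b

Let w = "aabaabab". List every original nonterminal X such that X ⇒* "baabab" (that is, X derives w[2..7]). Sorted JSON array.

Convert to CNF:
  S -> T0 B | T0 C | T1 A | T2 T0 | a | d
  A -> T0 T1 | T0 X3
  B -> C A | T1 T2
  C -> T0 T1
  T0 -> a
  T1 -> b
  T2 -> d
  X3 -> A C

CYK fill — only the sub-triangle for w[2..7]:
  cell(2,2) b: {T1}  orig:{}
  cell(3,3) a: {S,T0}  orig:{S}
  cell(4,4) a: {S,T0}  orig:{S}
  cell(5,5) b: {T1}  orig:{}
  cell(6,6) a: {S,T0}  orig:{S}
  cell(7,7) b: {T1}  orig:{}
  cell(2,3) ba: ∅
  cell(3,4) aa: ∅
  cell(4,5) ab: {A,C}
  cell(5,6) ba: ∅
  cell(6,7) ab: {A,C}
  cell(2,4) baa: ∅
  cell(3,5) aab: {S}
  cell(4,6) aba: ∅
  cell(5,7) bab: {S}
  cell(2,5) baab: ∅
  cell(3,6) aaba: ∅
  cell(4,7) abab: {B,X3}  orig:{B}
  cell(2,6) baaba: ∅
  cell(3,7) aabab: {A,S}
  cell(2,7) baabab: {S}

Original NTs in T[2,7] deriving "baabab": ["S"]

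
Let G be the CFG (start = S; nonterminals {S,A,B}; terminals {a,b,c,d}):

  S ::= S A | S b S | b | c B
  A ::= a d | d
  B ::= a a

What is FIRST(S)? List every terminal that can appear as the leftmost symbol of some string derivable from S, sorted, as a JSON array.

FIRST sets, iterate to fixpoint:
[1]
  A via A→a d: +{a}
  A via A→d: +{d}
  B via B→a a: +{a}
  S via S→b: +{b}
  S via S→c B: +{c}
  FIRST(S)={b,c}  FIRST(A)={a,d}  FIRST(B)={a}
[2] (stable)
  FIRST(S)={b,c}  FIRST(A)={a,d}  FIRST(B)={a}

FIRST(S) = ["b", "c"]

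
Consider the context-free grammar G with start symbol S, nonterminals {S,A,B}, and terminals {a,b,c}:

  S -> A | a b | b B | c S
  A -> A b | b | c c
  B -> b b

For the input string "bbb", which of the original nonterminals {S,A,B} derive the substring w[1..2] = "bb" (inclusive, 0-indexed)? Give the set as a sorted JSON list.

Convert to CNF:
  S -> A T0 | T0 B | T1 S | T1 T1 | T2 T0 | b
  A -> A T0 | T1 T1 | b
  B -> T0 T0
  T0 -> b
  T1 -> c
  T2 -> a

CYK table (by increasing span) — only the sub-triangle for w[1..2]:
  [1..1]={A,S,T0}  "b"  orig:{A,S}
  [2..2]={A,S,T0}  "b"  orig:{A,S}
  [1..2]={A,B,S}  "bb"

Original NTs in T[1,2] deriving "bb": ["A", "B", "S"]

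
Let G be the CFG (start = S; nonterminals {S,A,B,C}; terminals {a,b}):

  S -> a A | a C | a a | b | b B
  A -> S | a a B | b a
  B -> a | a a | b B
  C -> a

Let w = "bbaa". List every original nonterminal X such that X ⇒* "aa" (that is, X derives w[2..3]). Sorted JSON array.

Convert to CNF:
  S -> T0 A | T0 C | T0 T0 | T1 B | b
  A -> T0 A | T0 C | T0 T0 | T0 X2 | T1 B | T1 T0 | b
  B -> T0 T0 | T1 B | a
  C -> a
  T0 -> a
  T1 -> b
  X2 -> T0 B

CYK fill, restricted to cells inside w[2..3]:
  [2..2]={B,C,T0}  "a"  orig:{B,C}
  [3..3]={B,C,T0}  "a"  orig:{B,C}
  [2..3]={A,B,S,X2}  "aa"  orig:{A,B,S}

Original NTs in T[2,3] deriving "aa": ["A", "B", "S"]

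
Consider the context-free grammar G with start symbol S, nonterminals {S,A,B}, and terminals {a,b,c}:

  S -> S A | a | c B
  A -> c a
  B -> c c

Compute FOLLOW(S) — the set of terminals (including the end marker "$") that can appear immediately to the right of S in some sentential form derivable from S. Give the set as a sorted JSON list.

FIRST iteration:
round 1:
  A via A→c a: +{c}
  B via B→c c: +{c}
  S via S→a: +{a}
  S via S→c B: +{c}
  FIRST[S]={a,c}  FIRST[A]={c}  FIRST[B]={c}
round 2: — fixpoint
  FIRST[S]={a,c}  FIRST[A]={c}  FIRST[B]={c}

FOLLOW iteration:
initialize: $ ∈ FOLLOW(S)
[1]
  S→S A: FOLLOW(S) ⊇ FIRST(A) = {c}; new: +{c}
  S→S A: FOLLOW(A) ⊇ FOLLOW(S) ⊇ {$,c}; new: +{$,c}
  S→c B: FOLLOW(B) ⊇ FOLLOW(S) ⊇ {$,c}; new: +{$,c}
  S: {$,c}  A: {$,c}  B: {$,c}
[2] — fixpoint
  S: {$,c}  A: {$,c}  B: {$,c}

FOLLOW(S) = ["$", "c"]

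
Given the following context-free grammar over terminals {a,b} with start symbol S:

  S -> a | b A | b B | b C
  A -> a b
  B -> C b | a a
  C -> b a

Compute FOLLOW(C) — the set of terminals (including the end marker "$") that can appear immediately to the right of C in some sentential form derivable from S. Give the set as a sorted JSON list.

FIRST sets, iterate to fixpoint:
[1]
  A via A→a b: +{a}
  B via B→a a: +{a}
  C via C→b a: +{b}
  S via S→a: +{a}
  S via S→b A: +{b}
  FIRST(S)={a,b}  FIRST(A)={a}  FIRST(B)={a}  FIRST(C)={b}
[2]
  B via B→C b: +{b}
  FIRST(S)={a,b}  FIRST(A)={a}  FIRST(B)={a,b}  FIRST(C)={b}
[3] (no change)
  FIRST(S)={a,b}  FIRST(A)={a}  FIRST(B)={a,b}  FIRST(C)={b}

Compute FOLLOW by fixpoint:
FOLLOW(S) := {$}
[1]
  B→C b: FOLLOW(C) ⊇ FIRST(b) = {b}; new: +{b}
  S→b A: FOLLOW(A) ⊇ FOLLOW(S) ⊇ {$}; new: +{$}
  S→b B: FOLLOW(B) ⊇ FOLLOW(S) ⊇ {$}; new: +{$}
  S→b C: FOLLOW(C) ⊇ FOLLOW(S) ⊇ {$}; new: +{$}
  S: {$}  A: {$}  B: {$}  C: {$,b}
[2] (no change)
  S: {$}  A: {$}  B: {$}  C: {$,b}

FOLLOW(C) = ["$", "b"]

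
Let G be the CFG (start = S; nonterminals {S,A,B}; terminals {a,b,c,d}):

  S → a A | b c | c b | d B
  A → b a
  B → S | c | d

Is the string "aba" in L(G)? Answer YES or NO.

Convert to CNF:
  S -> T0 T2 | T1 A | T2 T0 | T3 B
  A -> T0 T1
  B -> T0 T2 | T1 A | T2 T0 | T3 B | c | d
  T0 -> b
  T1 -> a
  T2 -> c
  T3 -> d

CYK fill:
  cell(0,0) a: {T1}  orig:{}
  cell(1,1) b: {T0}  orig:{}
  cell(2,2) a: {T1}  orig:{}
  cell(0,1) ab: ∅
  cell(1,2) ba: {A}
  cell(0,2) aba: {B,S}

S ∈ T[0,2] ⇒ YES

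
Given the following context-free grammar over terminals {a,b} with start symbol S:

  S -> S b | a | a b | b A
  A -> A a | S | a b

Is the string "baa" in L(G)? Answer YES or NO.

CNF form of G:
  S -> S T1 | T0 T1 | T1 A | a
  A -> A T0 | S T1 | T0 T1 | T1 A | a
  T0 -> a
  T1 -> b

Fill CYK table bottom-up:
  T[0,0] 'b' = {T1}  orig:{}
  T[1,1] 'a' = {A,S,T0}  orig:{A,S}
  T[2,2] 'a' = {A,S,T0}  orig:{A,S}
  T[0,1] 'ba' = {A,S}
  T[1,2] 'aa' = {A}
  T[0,2] 'baa' = {A,S}

S ∈ T[0,2] ⇒ YES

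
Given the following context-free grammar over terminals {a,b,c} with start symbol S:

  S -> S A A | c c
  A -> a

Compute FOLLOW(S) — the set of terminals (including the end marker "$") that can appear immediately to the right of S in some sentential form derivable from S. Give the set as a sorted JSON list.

FIRST sets, iterate to fixpoint:
round 1:
  A via A→a: +{a}
  S via S→c c: +{c}
  FIRST[S]={c}  FIRST[A]={a}
round 2: — fixpoint
  FIRST[S]={c}  FIRST[A]={a}

FOLLOW iteration:
initialize: $ ∈ FOLLOW(S)
round 1:
  S→S A A: FOLLOW(S) ⊇ FIRST(A) = {a}; new: +{a}
  S→S A A: FOLLOW(A) ⊇ FIRST(A) = {a}; new: +{a}
  S→S A A: FOLLOW(A) ⊇ FOLLOW(S) ⊇ {$,a}; new: +{$}
  FOLLOW[S]={$,a}  FOLLOW[A]={$,a}
round 2: — fixpoint
  FOLLOW[S]={$,a}  FOLLOW[A]={$,a}

FOLLOW(S) = ["$", "a"]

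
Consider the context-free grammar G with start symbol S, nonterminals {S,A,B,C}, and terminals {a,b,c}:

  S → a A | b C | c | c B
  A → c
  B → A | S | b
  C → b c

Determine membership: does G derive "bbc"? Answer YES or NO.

Convert to CNF:
  S -> T0 A | T1 C | T2 B | c
  A -> c
  B -> T0 A | T1 C | T2 B | b | c
  C -> T1 T2
  T0 -> a
  T1 -> b
  T2 -> c

CYK table (by increasing span):
  T[0,0] 'b' = {B,T1}  orig:{B}
  T[1,1] 'b' = {B,T1}  orig:{B}
  T[2,2] 'c' = {A,B,S,T2}  orig:{A,B,S}
  T[0,1] 'bb' = ∅
  T[1,2] 'bc' = {C}
  T[0,2] 'bbc' = {B,S}

S ∈ T[0,2] ⇒ YES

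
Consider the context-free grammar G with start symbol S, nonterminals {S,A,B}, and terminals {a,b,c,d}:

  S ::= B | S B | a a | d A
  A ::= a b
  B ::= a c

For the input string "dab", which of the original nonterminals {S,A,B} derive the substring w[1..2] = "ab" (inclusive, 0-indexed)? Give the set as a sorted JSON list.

CNF form of G:
  S -> S B | T0 T0 | T0 T2 | T3 A
  A -> T0 T1
  B -> T0 T2
  T0 -> a
  T1 -> b
  T2 -> c
  T3 -> d

CYK table (by increasing span), restricted to cells inside w[1..2]:
  [1..1]={T0}  "a"  orig:{}
  [2..2]={T1}  "b"  orig:{}
  [1..2]={A}  "ab"

Original NTs in T[1,2] deriving "ab": ["A"]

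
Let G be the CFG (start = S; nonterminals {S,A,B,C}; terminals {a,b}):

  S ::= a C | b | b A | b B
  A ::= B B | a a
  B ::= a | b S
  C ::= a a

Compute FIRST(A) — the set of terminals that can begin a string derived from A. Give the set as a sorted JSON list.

FIRST sets, iterate to fixpoint:
pass 1:
  A via A→a a: +{a}
  B via B→a: +{a}
  B via B→b S: +{b}
  C via C→a a: +{a}
  S via S→a C: +{a}
  S via S→b: +{b}
  FIRST(S)={a,b}  FIRST(A)={a}  FIRST(B)={a,b}  FIRST(C)={a}
pass 2:
  A via A→B B: +{b}
  FIRST(S)={a,b}  FIRST(A)={a,b}  FIRST(B)={a,b}  FIRST(C)={a}
pass 3: done
  FIRST(S)={a,b}  FIRST(A)={a,b}  FIRST(B)={a,b}  FIRST(C)={a}

FIRST(A) = ["a", "b"]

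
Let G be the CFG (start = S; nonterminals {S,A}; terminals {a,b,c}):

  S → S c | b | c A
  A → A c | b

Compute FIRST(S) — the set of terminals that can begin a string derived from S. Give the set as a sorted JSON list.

Compute FIRST by fixpoint:
iter 1:
  A via A→b: +{b}
  S via S→b: +{b}
  S via S→c A: +{c}
  S: {b,c}  A: {b}
iter 2: (no change)
  S: {b,c}  A: {b}

FIRST(S) = ["b", "c"]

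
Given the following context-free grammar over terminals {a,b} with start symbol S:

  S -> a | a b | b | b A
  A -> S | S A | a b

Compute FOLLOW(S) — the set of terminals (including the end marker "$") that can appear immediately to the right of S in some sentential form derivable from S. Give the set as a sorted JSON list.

Compute FIRST by fixpoint:
pass 1:
  A via A→a b: +{a}
  S via S→a: +{a}
  S via S→b: +{b}
  FIRST[S]={a,b}  FIRST[A]={a}
pass 2:
  A via A→S: +{b}
  FIRST[S]={a,b}  FIRST[A]={a,b}
pass 3: done
  FIRST[S]={a,b}  FIRST[A]={a,b}

FOLLOW iteration:
initialize: $ ∈ FOLLOW(S)
iter 1:
  A→S A: FOLLOW(S) ⊇ FIRST(A) = {a,b}; new: +{a,b}
  S→b A: FOLLOW(A) ⊇ FOLLOW(S) ⊇ {$,a,b}; new: +{$,a,b}
  FOLLOW[S]={$,a,b}  FOLLOW[A]={$,a,b}
iter 2: done
  FOLLOW[S]={$,a,b}  FOLLOW[A]={$,a,b}

FOLLOW(S) = ["$", "a", "b"]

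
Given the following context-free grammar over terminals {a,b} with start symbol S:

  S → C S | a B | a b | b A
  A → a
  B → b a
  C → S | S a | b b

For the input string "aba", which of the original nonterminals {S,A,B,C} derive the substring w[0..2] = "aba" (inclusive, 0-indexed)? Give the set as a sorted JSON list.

Convert to CNF:
  S -> C S | T0 A | T1 B | T1 T0
  A -> a
  B -> T0 T1
  C -> C S | S T1 | T0 A | T0 T0 | T1 B | T1 T0
  T0 -> b
  T1 -> a

CYK table (by increasing span) (cells [i..j] with 0 ≤ i ≤ j ≤ 2 only):
  [0..0]={A,T1}  "a"  orig:{A}
  [1..1]={T0}  "b"  orig:{}
  [2..2]={A,T1}  "a"  orig:{A}
  [0..1]={C,S}  "ab"
  [1..2]={B,C,S}  "ba"
  [0..2]={C,S}  "aba"

Original NTs in T[0,2] deriving "aba": ["C", "S"]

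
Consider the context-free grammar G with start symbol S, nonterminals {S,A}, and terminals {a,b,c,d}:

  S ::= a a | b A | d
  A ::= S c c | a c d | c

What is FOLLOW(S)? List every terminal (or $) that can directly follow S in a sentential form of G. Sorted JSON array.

FIRST sets, iterate to fixpoint:
iter 1:
  A via A→a c d: +{a}
  A via A→c: +{c}
  S via S→a a: +{a}
  S via S→b A: +{b}
  S via S→d: +{d}
  FIRST[S]={a,b,d}  FIRST[A]={a,c}
iter 2:
  A via A→S c c: +{b,d}
  FIRST[S]={a,b,d}  FIRST[A]={a,b,c,d}
iter 3: (no change)
  FIRST[S]={a,b,d}  FIRST[A]={a,b,c,d}

FOLLOW sets:
initialize: $ ∈ FOLLOW(S)
round 1:
  A→S c c: FOLLOW(S) ⊇ FIRST(c) = {c}; new: +{c}
  S→b A: FOLLOW(A) ⊇ FOLLOW(S) ⊇ {$,c}; new: +{$,c}
  S: {$,c}  A: {$,c}
round 2: (stable)
  S: {$,c}  A: {$,c}

FOLLOW(S) = ["$", "c"]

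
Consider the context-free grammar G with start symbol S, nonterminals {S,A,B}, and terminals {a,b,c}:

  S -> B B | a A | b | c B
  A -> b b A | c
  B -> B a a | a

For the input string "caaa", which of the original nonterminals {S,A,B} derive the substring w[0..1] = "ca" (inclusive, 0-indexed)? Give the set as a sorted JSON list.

CNF form of G:
  S -> B B | T1 A | T2 B | b
  A -> T0 X3 | c
  B -> B X4 | a
  T0 -> b
  T1 -> a
  T2 -> c
  X3 -> T0 A
  X4 -> T1 T1

CYK table (by increasing span), restricted to cells inside w[0..1]:
  T[0,0] 'c' = {A,T2}  orig:{A}
  T[1,1] 'a' = {B,T1}  orig:{B}
  T[0,1] 'ca' = {S}

Original NTs in T[0,1] deriving "ca": ["S"]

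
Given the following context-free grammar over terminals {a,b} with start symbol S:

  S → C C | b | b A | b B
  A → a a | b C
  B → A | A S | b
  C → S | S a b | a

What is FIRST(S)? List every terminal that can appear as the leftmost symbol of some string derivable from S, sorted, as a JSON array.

Compute FIRST by fixpoint:
pass 1:
  A via A→a a: +{a}
  A via A→b C: +{b}
  B via B→A: +{a,b}
  C via C→a: +{a}
  S via S→C C: +{a}
  S via S→b: +{b}
  FIRST[S]={a,b}  FIRST[A]={a,b}  FIRST[B]={a,b}  FIRST[C]={a}
pass 2:
  C via C→S: +{b}
  FIRST[S]={a,b}  FIRST[A]={a,b}  FIRST[B]={a,b}  FIRST[C]={a,b}
pass 3: done
  FIRST[S]={a,b}  FIRST[A]={a,b}  FIRST[B]={a,b}  FIRST[C]={a,b}

FIRST(S) = ["a", "b"]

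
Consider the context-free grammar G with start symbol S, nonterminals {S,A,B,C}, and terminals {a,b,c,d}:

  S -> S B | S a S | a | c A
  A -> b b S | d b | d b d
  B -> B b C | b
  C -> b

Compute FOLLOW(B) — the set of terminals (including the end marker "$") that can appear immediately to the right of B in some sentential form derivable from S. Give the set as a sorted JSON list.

FIRST sets, iterate to fixpoint:
pass 1:
  A via A→b b S: +{b}
  A via A→d b: +{d}
  B via B→b: +{b}
  C via C→b: +{b}
  S via S→a: +{a}
  S via S→c A: +{c}
  FIRST[S]={a,c}  FIRST[A]={b,d}  FIRST[B]={b}  FIRST[C]={b}
pass 2: — fixpoint
  FIRST[S]={a,c}  FIRST[A]={b,d}  FIRST[B]={b}  FIRST[C]={b}

FOLLOW sets:
initialize: $ ∈ FOLLOW(S)
iter 1:
  B→B b C: FOLLOW(B) ⊇ FIRST(b) = {b}; new: +{b}
  B→B b C: FOLLOW(C) ⊇ FOLLOW(B) ⊇ {b}; new: +{b}
  S→S B: FOLLOW(S) ⊇ FIRST(B) = {b}; new: +{b}
  S→S B: FOLLOW(B) ⊇ FOLLOW(S) ⊇ {$,b}; new: +{$}
  S→S a S: FOLLOW(S) ⊇ FIRST(a) = {a}; new: +{a}
  S→c A: FOLLOW(A) ⊇ FOLLOW(S) ⊇ {$,a,b}; new: +{$,a,b}
  FOLLOW[S]={$,a,b}  FOLLOW[A]={$,a,b}  FOLLOW[B]={$,b}  FOLLOW[C]={b}
iter 2:
  B→B b C: FOLLOW(C) ⊇ FOLLOW(B) ⊇ {$,b}; new: +{$}
  S→S B: FOLLOW(B) ⊇ FOLLOW(S) ⊇ {$,a,b}; new: +{a}
  FOLLOW[S]={$,a,b}  FOLLOW[A]={$,a,b}  FOLLOW[B]={$,a,b}  FOLLOW[C]={$,b}
iter 3:
  B→B b C: FOLLOW(C) ⊇ FOLLOW(B) ⊇ {$,a,b}; new: +{a}
  FOLLOW[S]={$,a,b}  FOLLOW[A]={$,a,b}  FOLLOW[B]={$,a,b}  FOLLOW[C]={$,a,b}
iter 4: (stable)
  FOLLOW[S]={$,a,b}  FOLLOW[A]={$,a,b}  FOLLOW[B]={$,a,b}  FOLLOW[C]={$,a,b}

FOLLOW(B) = ["$", "a", "b"]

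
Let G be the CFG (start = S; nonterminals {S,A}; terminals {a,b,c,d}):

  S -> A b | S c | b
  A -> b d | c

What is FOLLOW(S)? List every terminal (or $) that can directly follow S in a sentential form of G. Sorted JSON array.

Compute FIRST by fixpoint:
pass 1:
  A via A→b d: +{b}
  A via A→c: +{c}
  S via S→A b: +{b,c}
  FIRST(S)={b,c}  FIRST(A)={b,c}
pass 2: — fixpoint
  FIRST(S)={b,c}  FIRST(A)={b,c}

FOLLOW iteration:
seed FOLLOW(S) with $
round 1:
  S→A b: FOLLOW(A) ⊇ FIRST(b) = {b}; new: +{b}
  S→S c: FOLLOW(S) ⊇ FIRST(c) = {c}; new: +{c}
  FOLLOW(S)={$,c}  FOLLOW(A)={b}
round 2: (stable)
  FOLLOW(S)={$,c}  FOLLOW(A)={b}

FOLLOW(S) = ["$", "c"]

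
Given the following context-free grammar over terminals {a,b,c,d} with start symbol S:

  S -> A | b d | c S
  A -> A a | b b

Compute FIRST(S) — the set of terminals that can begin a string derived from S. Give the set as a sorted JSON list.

Compute FIRST by fixpoint:
iter 1:
  A via A→b b: +{b}
  S via S→A: +{b}
  S via S→c S: +{c}
  S: {b,c}  A: {b}
iter 2: (stable)
  S: {b,c}  A: {b}

FIRST(S) = ["b", "c"]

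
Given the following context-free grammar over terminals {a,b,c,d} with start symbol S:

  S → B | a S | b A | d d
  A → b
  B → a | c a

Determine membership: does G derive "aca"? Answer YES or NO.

CNF form of G:
  S -> T0 T1 | T1 S | T2 A | T3 T3 | a
  A -> b
  B -> T0 T1 | a
  T0 -> c
  T1 -> a
  T2 -> b
  T3 -> d

CYK fill:
  cell(0,0) a: {B,S,T1}  orig:{B,S}
  cell(1,1) c: {T0}  orig:{}
  cell(2,2) a: {B,S,T1}  orig:{B,S}
  cell(0,1) ac: ∅
  cell(1,2) ca: {B,S}
  cell(0,2) aca: {S}

S ∈ T[0,2] ⇒ YES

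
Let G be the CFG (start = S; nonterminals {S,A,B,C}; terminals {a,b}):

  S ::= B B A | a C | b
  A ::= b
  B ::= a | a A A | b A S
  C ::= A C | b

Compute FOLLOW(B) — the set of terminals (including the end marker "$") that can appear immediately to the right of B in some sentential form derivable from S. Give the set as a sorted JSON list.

Compute FIRST by fixpoint:
round 1:
  A via A→b: +{b}
  B via B→a: +{a}
  B via B→b A S: +{b}
  C via C→A C: +{b}
  S via S→B B A: +{a,b}
  FIRST(S)={a,b}  FIRST(A)={b}  FIRST(B)={a,b}  FIRST(C)={b}
round 2: — fixpoint
  FIRST(S)={a,b}  FIRST(A)={b}  FIRST(B)={a,b}  FIRST(C)={b}

Compute FOLLOW by fixpoint:
initialize: $ ∈ FOLLOW(S)
pass 1:
  B→a A A: FOLLOW(A) ⊇ FIRST(A) = {b}; new: +{b}
  B→b A S: FOLLOW(A) ⊇ FIRST(S) = {a,b}; new: +{a}
  S→B B A: FOLLOW(B) ⊇ FIRST(B) = {a,b}; new: +{a,b}
  S→B B A: FOLLOW(A) ⊇ FOLLOW(S) ⊇ {$}; new: +{$}
  S→a C: FOLLOW(C) ⊇ FOLLOW(S) ⊇ {$}; new: +{$}
  FOLLOW(S)={$}  FOLLOW(A)={$,a,b}  FOLLOW(B)={a,b}  FOLLOW(C)={$}
pass 2:
  B→b A S: FOLLOW(S) ⊇ FOLLOW(B) ⊇ {a,b}; new: +{a,b}
  S→a C: FOLLOW(C) ⊇ FOLLOW(S) ⊇ {$,a,b}; new: +{a,b}
  FOLLOW(S)={$,a,b}  FOLLOW(A)={$,a,b}  FOLLOW(B)={a,b}  FOLLOW(C)={$,a,b}
pass 3: done
  FOLLOW(S)={$,a,b}  FOLLOW(A)={$,a,b}  FOLLOW(B)={a,b}  FOLLOW(C)={$,a,b}

FOLLOW(B) = ["a", "b"]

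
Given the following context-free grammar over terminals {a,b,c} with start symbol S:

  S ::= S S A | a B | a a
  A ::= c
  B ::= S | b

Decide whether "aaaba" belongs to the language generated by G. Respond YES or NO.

Convert to CNF:
  S -> S X2 | T0 B | T0 T0
  A -> c
  B -> S X1 | T0 B | T0 T0 | b
  T0 -> a
  X1 -> S A
  X2 -> S A

Fill CYK table bottom-up:
  T[0,0] 'a' = {T0}  orig:{}
  T[1,1] 'a' = {T0}  orig:{}
  T[2,2] 'a' = {T0}  orig:{}
  T[3,3] 'b' = {B}
  T[4,4] 'a' = {T0}  orig:{}
  T[0,1] 'aa' = {B,S}
  T[1,2] 'aa' = {B,S}
  T[2,3] 'ab' = {B,S}
  T[3,4] 'ba' = ∅
  T[0,2] 'aaa' = {B,S}
  T[1,3] 'aab' = {B,S}
  T[2,4] 'aba' = ∅
  T[0,3] 'aaab' = {B,S}
  T[1,4] 'aaba' = ∅
  T[0,4] 'aaaba' = ∅

S ∉ T[0,4] ⇒ NO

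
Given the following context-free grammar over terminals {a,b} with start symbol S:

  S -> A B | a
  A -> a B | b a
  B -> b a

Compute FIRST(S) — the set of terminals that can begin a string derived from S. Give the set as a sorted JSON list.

FIRST sets, iterate to fixpoint:
iter 1:
  A via A→a B: +{a}
  A via A→b a: +{b}
  B via B→b a: +{b}
  S via S→A B: +{a,b}
  S: {a,b}  A: {a,b}  B: {b}
iter 2: done
  S: {a,b}  A: {a,b}  B: {b}

FIRST(S) = ["a", "b"]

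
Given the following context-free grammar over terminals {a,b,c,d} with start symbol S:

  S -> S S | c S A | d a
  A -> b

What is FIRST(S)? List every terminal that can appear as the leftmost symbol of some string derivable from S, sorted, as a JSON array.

Compute FIRST by fixpoint:
round 1:
  A via A→b: +{b}
  S via S→c S A: +{c}
  S via S→d a: +{d}
  S: {c,d}  A: {b}
round 2: — fixpoint
  S: {c,d}  A: {b}

FIRST(S) = ["c", "d"]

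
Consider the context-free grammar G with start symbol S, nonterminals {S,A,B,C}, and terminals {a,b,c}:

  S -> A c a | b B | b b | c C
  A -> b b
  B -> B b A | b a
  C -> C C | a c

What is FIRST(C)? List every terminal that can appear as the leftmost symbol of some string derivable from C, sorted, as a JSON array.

FIRST sets, iterate to fixpoint:
round 1:
  A via A→b b: +{b}
  B via B→b a: +{b}
  C via C→a c: +{a}
  S via S→A c a: +{b}
  S via S→c C: +{c}
  FIRST(S)={b,c}  FIRST(A)={b}  FIRST(B)={b}  FIRST(C)={a}
round 2: (stable)
  FIRST(S)={b,c}  FIRST(A)={b}  FIRST(B)={b}  FIRST(C)={a}

FIRST(C) = ["a"]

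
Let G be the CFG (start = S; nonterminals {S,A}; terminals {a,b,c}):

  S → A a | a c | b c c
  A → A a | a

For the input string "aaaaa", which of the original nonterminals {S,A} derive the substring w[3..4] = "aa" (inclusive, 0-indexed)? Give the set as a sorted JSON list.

CNF form of G:
  S -> A T0 | T0 T1 | T2 X3
  A -> A T0 | a
  T0 -> a
  T1 -> c
  T2 -> b
  X3 -> T1 T1

CYK table (by increasing span) — only the sub-triangle for w[3..4]:
  T[3,3] 'a' = {A,T0}  orig:{A}
  T[4,4] 'a' = {A,T0}  orig:{A}
  T[3,4] 'aa' = {A,S}

Original NTs in T[3,4] deriving "aa": ["A", "S"]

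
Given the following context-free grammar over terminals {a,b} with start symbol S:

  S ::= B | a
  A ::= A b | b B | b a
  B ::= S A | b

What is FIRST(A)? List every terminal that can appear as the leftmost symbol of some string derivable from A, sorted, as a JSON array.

Compute FIRST by fixpoint:
pass 1:
  A via A→b B: +{b}
  B via B→b: +{b}
  S via S→B: +{b}
  S via S→a: +{a}
  FIRST(S)={a,b}  FIRST(A)={b}  FIRST(B)={b}
pass 2:
  B via B→S A: +{a}
  FIRST(S)={a,b}  FIRST(A)={b}  FIRST(B)={a,b}
pass 3: done
  FIRST(S)={a,b}  FIRST(A)={b}  FIRST(B)={a,b}

FIRST(A) = ["b"]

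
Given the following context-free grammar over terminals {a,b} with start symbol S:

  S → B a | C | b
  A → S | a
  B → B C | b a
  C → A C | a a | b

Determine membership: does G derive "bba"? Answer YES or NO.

CNF form of G:
  S -> A C | B T0 | T0 T0 | b
  A -> A C | B T0 | T0 T0 | a | b
  B -> B C | T1 T0
  C -> A C | T0 T0 | b
  T0 -> a
  T1 -> b

Fill CYK table bottom-up:
  cell(0,0) b: {A,C,S,T1}  orig:{A,C,S}
  cell(1,1) b: {A,C,S,T1}  orig:{A,C,S}
  cell(2,2) a: {A,T0}  orig:{A}
  cell(0,1) bb: {A,C,S}
  cell(1,2) ba: {B}
  cell(0,2) bba: ∅

S ∉ T[0,2] ⇒ NO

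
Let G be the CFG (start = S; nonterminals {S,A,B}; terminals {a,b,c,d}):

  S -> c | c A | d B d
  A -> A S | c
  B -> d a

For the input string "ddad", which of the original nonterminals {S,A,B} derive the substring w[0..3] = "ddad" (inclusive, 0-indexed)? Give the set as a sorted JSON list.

CNF form of G:
  S -> T0 X3 | T2 A | c
  A -> A S | c
  B -> T0 T1
  T0 -> d
  T1 -> a
  T2 -> c
  X3 -> B T0

CYK table (by increasing span) — only the sub-triangle for w[0..3]:
  [0..0]={T0}  "d"  orig:{}
  [1..1]={T0}  "d"  orig:{}
  [2..2]={T1}  "a"  orig:{}
  [3..3]={T0}  "d"  orig:{}
  [0..1]=∅  "dd"
  [1..2]={B}  "da"
  [2..3]=∅  "ad"
  [0..2]=∅  "dda"
  [1..3]={X3}  "dad"  orig:{}
  [0..3]={S}  "ddad"

Original NTs in T[0,3] deriving "ddad": ["S"]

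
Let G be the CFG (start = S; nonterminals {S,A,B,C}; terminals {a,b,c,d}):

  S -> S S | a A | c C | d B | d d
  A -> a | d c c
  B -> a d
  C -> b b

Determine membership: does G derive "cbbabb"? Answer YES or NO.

CNF form of G:
  S -> S S | T0 B | T0 T0 | T1 C | T2 A
  A -> T0 X4 | a
  B -> T2 T0
  C -> T3 T3
  T0 -> d
  T1 -> c
  T2 -> a
  T3 -> b
  X4 -> T1 T1

CYK table (by increasing span):
  [0..0]={T1}  "c"  orig:{}
  [1..1]={T3}  "b"  orig:{}
  [2..2]={T3}  "b"  orig:{}
  [3..3]={A,T2}  "a"  orig:{A}
  [4..4]={T3}  "b"  orig:{}
  [5..5]={T3}  "b"  orig:{}
  [0..1]=∅  "cb"
  [1..2]={C}  "bb"
  [2..3]=∅  "ba"
  [3..4]=∅  "ab"
  [4..5]={C}  "bb"
  [0..2]={S}  "cbb"
  [1..3]=∅  "bba"
  [2..4]=∅  "bab"
  [3..5]=∅  "abb"
  [0..3]=∅  "cbba"
  [1..4]=∅  "bbab"
  [2..5]=∅  "babb"
  [0..4]=∅  "cbbab"
  [1..5]=∅  "bbabb"
  [0..5]=∅  "cbbabb"

S ∉ T[0,5] ⇒ NO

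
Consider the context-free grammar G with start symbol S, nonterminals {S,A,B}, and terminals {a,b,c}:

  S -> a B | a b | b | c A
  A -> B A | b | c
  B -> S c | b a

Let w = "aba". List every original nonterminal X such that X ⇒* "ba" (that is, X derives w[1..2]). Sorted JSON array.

CNF form of G:
  S -> T0 A | T2 B | T2 T1 | b
  A -> B A | b | c
  B -> S T0 | T1 T2
  T0 -> c
  T1 -> b
  T2 -> a

CYK fill — only the sub-triangle for w[1..2]:
  cell(1,1) b: {A,S,T1}  orig:{A,S}
  cell(2,2) a: {T2}  orig:{}
  cell(1,2) ba: {B}

Original NTs in T[1,2] deriving "ba": ["B"]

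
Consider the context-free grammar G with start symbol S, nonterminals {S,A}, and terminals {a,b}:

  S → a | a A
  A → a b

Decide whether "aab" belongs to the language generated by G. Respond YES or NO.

Convert to CNF:
  S -> T0 A | a
  A -> T0 T1
  T0 -> a
  T1 -> b

Fill CYK table bottom-up:
  cell(0,0) a: {S,T0}  orig:{S}
  cell(1,1) a: {S,T0}  orig:{S}
  cell(2,2) b: {T1}  orig:{}
  cell(0,1) aa: ∅
  cell(1,2) ab: {A}
  cell(0,2) aab: {S}

S ∈ T[0,2] ⇒ YES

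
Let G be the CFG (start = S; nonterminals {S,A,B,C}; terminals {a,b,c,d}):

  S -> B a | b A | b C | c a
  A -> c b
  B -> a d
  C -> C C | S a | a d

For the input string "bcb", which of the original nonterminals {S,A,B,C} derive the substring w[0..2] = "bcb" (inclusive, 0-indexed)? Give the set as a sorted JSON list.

Convert to CNF:
  S -> B T2 | T0 T2 | T1 A | T1 C
  A -> T0 T1
  B -> T2 T3
  C -> C C | S T2 | T2 T3
  T0 -> c
  T1 -> b
  T2 -> a
  T3 -> d

Fill CYK table bottom-up (cells [i..j] with 0 ≤ i ≤ j ≤ 2 only):
  [0..0]={T1}  "b"  orig:{}
  [1..1]={T0}  "c"  orig:{}
  [2..2]={T1}  "b"  orig:{}
  [0..1]=∅  "bc"
  [1..2]={A}  "cb"
  [0..2]={S}  "bcb"

Original NTs in T[0,2] deriving "bcb": ["S"]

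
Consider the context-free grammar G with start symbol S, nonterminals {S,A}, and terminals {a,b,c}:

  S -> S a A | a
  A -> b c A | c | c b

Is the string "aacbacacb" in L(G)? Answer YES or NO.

CNF form of G:
  S -> S X4 | a
  A -> T0 X3 | T1 T0 | c
  T0 -> b
  T1 -> c
  T2 -> a
  X3 -> T1 A
  X4 -> T2 A

CYK fill:
  T[0,0] 'a' = {S,T2}  orig:{S}
  T[1,1] 'a' = {S,T2}  orig:{S}
  T[2,2] 'c' = {A,T1}  orig:{A}
  T[3,3] 'b' = {T0}  orig:{}
  T[4,4] 'a' = {S,T2}  orig:{S}
  T[5,5] 'c' = {A,T1}  orig:{A}
  T[6,6] 'a' = {S,T2}  orig:{S}
  T[7,7] 'c' = {A,T1}  orig:{A}
  T[8,8] 'b' = {T0}  orig:{}
  T[0,1] 'aa' = ∅
  T[1,2] 'ac' = {X4}  orig:{}
  T[2,3] 'cb' = {A}
  T[3,4] 'ba' = ∅
  T[4,5] 'ac' = {X4}  orig:{}
  T[5,6] 'ca' = ∅
  T[6,7] 'ac' = {X4}  orig:{}
  T[7,8] 'cb' = {A}
  T[0,2] 'aac' = {S}
  T[1,3] 'acb' = {X4}  orig:{}
  T[2,4] 'cba' = ∅
  T[3,5] 'bac' = ∅
  T[4,6] 'aca' = ∅
  T[5,7] 'cac' = ∅
  T[6,8] 'acb' = {X4}  orig:{}
  T[0,3] 'aacb' = {S}
  T[1,4] 'acba' = ∅
  T[2,5] 'cbac' = ∅
  T[3,6] 'baca' = ∅
  T[4,7] 'acac' = ∅
  T[5,8] 'cacb' = ∅
  T[0,4] 'aacba' = ∅
  T[1,5] 'acbac' = ∅
  T[2,6] 'cbaca' = ∅
  T[3,7] 'bacac' = ∅
  T[4,8] 'acacb' = ∅
  T[0,5] 'aacbac' = {S}
  T[1,6] 'acbaca' = ∅
  T[2,7] 'cbacac' = ∅
  T[3,8] 'bacacb' = ∅
  T[0,6] 'aacbaca' = ∅
  T[1,7] 'acbacac' = ∅
  T[2,8] 'cbacacb' = ∅
  T[0,7] 'aacbacac' = {S}
  T[1,8] 'acbacacb' = ∅
  T[0,8] 'aacbacacb' = {S}

S ∈ T[0,8] ⇒ YES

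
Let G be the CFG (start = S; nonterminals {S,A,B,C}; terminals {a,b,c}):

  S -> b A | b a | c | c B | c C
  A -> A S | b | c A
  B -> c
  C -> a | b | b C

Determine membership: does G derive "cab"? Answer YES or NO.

CNF form of G:
  S -> T0 B | T0 C | T1 A | T1 T2 | c
  A -> A S | T0 A | b
  B -> c
  C -> T1 C | a | b
  T0 -> c
  T1 -> b
  T2 -> a

Fill CYK table bottom-up:
  T[0,0] 'c' = {B,S,T0}  orig:{B,S}
  T[1,1] 'a' = {C,T2}  orig:{C}
  T[2,2] 'b' = {A,C,T1}  orig:{A,C}
  T[0,1] 'ca' = {S}
  T[1,2] 'ab' = ∅
  T[0,2] 'cab' = ∅

S ∉ T[0,2] ⇒ NO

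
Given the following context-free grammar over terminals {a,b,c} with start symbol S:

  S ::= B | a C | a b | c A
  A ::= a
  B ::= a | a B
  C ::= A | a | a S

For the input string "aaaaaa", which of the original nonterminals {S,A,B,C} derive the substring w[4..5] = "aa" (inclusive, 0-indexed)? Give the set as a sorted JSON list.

CNF form of G:
  S -> T0 B | T0 C | T0 T1 | T2 A | a
  A -> a
  B -> T0 B | a
  C -> T0 S | a
  T0 -> a
  T1 -> b
  T2 -> c

CYK table (by increasing span) (cells [i..j] with 4 ≤ i ≤ j ≤ 5 only):
  cell(4,4) a: {A,B,C,S,T0}  orig:{A,B,C,S}
  cell(5,5) a: {A,B,C,S,T0}  orig:{A,B,C,S}
  cell(4,5) aa: {B,C,S}

Original NTs in T[4,5] deriving "aa": ["B", "C", "S"]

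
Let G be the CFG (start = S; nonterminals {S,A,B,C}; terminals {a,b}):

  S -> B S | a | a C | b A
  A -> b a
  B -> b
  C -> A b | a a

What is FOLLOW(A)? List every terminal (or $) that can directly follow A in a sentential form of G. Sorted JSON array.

FIRST sets, iterate to fixpoint:
pass 1:
  A via A→b a: +{b}
  B via B→b: +{b}
  C via C→A b: +{b}
  C via C→a a: +{a}
  S via S→B S: +{b}
  S via S→a: +{a}
  S: {a,b}  A: {b}  B: {b}  C: {a,b}
pass 2: — fixpoint
  S: {a,b}  A: {b}  B: {b}  C: {a,b}

Compute FOLLOW by fixpoint:
seed FOLLOW(S) with $
[1]
  C→A b: FOLLOW(A) ⊇ FIRST(b) = {b}; new: +{b}
  S→B S: FOLLOW(B) ⊇ FIRST(S) = {a,b}; new: +{a,b}
  S→a C: FOLLOW(C) ⊇ FOLLOW(S) ⊇ {$}; new: +{$}
  S→b A: FOLLOW(A) ⊇ FOLLOW(S) ⊇ {$}; new: +{$}
  FOLLOW(S)={$}  FOLLOW(A)={$,b}  FOLLOW(B)={a,b}  FOLLOW(C)={$}
[2] — fixpoint
  FOLLOW(S)={$}  FOLLOW(A)={$,b}  FOLLOW(B)={a,b}  FOLLOW(C)={$}

FOLLOW(A) = ["$", "b"]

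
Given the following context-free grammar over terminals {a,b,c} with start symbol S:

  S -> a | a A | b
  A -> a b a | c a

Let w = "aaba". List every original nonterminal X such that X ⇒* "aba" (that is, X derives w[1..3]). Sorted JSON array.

CNF form of G:
  S -> T0 A | a | b
  A -> T0 X3 | T2 T0
  T0 -> a
  T1 -> b
  T2 -> c
  X3 -> T1 T0

CYK fill — only the sub-triangle for w[1..3]:
  T[1,1] 'a' = {S,T0}  orig:{S}
  T[2,2] 'b' = {S,T1}  orig:{S}
  T[3,3] 'a' = {S,T0}  orig:{S}
  T[1,2] 'ab' = ∅
  T[2,3] 'ba' = {X3}  orig:{}
  T[1,3] 'aba' = {A}

Original NTs in T[1,3] deriving "aba": ["A"]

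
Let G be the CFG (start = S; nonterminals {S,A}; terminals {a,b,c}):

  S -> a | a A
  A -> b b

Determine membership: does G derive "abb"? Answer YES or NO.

Convert to CNF:
  S -> T1 A | a
  A -> T0 T0
  T0 -> b
  T1 -> a

CYK fill:
  T[0,0] 'a' = {S,T1}  orig:{S}
  T[1,1] 'b' = {T0}  orig:{}
  T[2,2] 'b' = {T0}  orig:{}
  T[0,1] 'ab' = ∅
  T[1,2] 'bb' = {A}
  T[0,2] 'abb' = {S}

S ∈ T[0,2] ⇒ YES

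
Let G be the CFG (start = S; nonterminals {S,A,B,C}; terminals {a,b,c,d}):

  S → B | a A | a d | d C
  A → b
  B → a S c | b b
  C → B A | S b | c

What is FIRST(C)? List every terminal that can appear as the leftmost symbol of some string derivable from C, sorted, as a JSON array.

FIRST iteration:
pass 1:
  A via A→b: +{b}
  B via B→a S c: +{a}
  B via B→b b: +{b}
  C via C→B A: +{a,b}
  C via C→c: +{c}
  S via S→B: +{a,b}
  S via S→d C: +{d}
  FIRST[S]={a,b,d}  FIRST[A]={b}  FIRST[B]={a,b}  FIRST[C]={a,b,c}
pass 2:
  C via C→S b: +{d}
  FIRST[S]={a,b,d}  FIRST[A]={b}  FIRST[B]={a,b}  FIRST[C]={a,b,c,d}
pass 3: done
  FIRST[S]={a,b,d}  FIRST[A]={b}  FIRST[B]={a,b}  FIRST[C]={a,b,c,d}

FIRST(C) = ["a", "b", "c", "d"]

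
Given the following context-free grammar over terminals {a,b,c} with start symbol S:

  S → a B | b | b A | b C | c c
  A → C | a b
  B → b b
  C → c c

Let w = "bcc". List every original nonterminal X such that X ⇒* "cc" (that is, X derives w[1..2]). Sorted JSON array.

Convert to CNF:
  S -> T0 B | T1 A | T1 C | T2 T2 | b
  A -> T0 T1 | T2 T2
  B -> T1 T1
  C -> T2 T2
  T0 -> a
  T1 -> b
  T2 -> c

Fill CYK table bottom-up, restricted to cells inside w[1..2]:
  [1..1]={T2}  "c"  orig:{}
  [2..2]={T2}  "c"  orig:{}
  [1..2]={A,C,S}  "cc"

Original NTs in T[1,2] deriving "cc": ["A", "C", "S"]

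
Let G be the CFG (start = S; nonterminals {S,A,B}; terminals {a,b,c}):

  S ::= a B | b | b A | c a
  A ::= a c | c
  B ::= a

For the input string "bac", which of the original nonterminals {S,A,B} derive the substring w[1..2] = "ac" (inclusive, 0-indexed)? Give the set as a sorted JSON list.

CNF form of G:
  S -> T0 B | T1 T0 | T2 A | b
  A -> T0 T1 | c
  B -> a
  T0 -> a
  T1 -> c
  T2 -> b

CYK fill, restricted to cells inside w[1..2]:
  cell(1,1) a: {B,T0}  orig:{B}
  cell(2,2) c: {A,T1}  orig:{A}
  cell(1,2) ac: {A}

Original NTs in T[1,2] deriving "ac": ["A"]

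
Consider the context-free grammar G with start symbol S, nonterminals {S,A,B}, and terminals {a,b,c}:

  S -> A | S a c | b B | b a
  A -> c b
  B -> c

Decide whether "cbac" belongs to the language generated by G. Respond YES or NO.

CNF form of G:
  S -> S X3 | T0 T1 | T1 B | T1 T2
  A -> T0 T1
  B -> c
  T0 -> c
  T1 -> b
  T2 -> a
  X3 -> T2 T0

Fill CYK table bottom-up:
  T[0,0] 'c' = {B,T0}  orig:{B}
  T[1,1] 'b' = {T1}  orig:{}
  T[2,2] 'a' = {T2}  orig:{}
  T[3,3] 'c' = {B,T0}  orig:{B}
  T[0,1] 'cb' = {A,S}
  T[1,2] 'ba' = {S}
  T[2,3] 'ac' = {X3}  orig:{}
  T[0,2] 'cba' = ∅
  T[1,3] 'bac' = ∅
  T[0,3] 'cbac' = {S}

S ∈ T[0,3] ⇒ YES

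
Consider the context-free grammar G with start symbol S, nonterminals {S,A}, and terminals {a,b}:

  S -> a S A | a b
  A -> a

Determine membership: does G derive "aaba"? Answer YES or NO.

CNF form of G:
  S -> T0 T1 | T0 X2
  A -> a
  T0 -> a
  T1 -> b
  X2 -> S A

Fill CYK table bottom-up:
  T[0,0] 'a' = {A,T0}  orig:{A}
  T[1,1] 'a' = {A,T0}  orig:{A}
  T[2,2] 'b' = {T1}  orig:{}
  T[3,3] 'a' = {A,T0}  orig:{A}
  T[0,1] 'aa' = ∅
  T[1,2] 'ab' = {S}
  T[2,3] 'ba' = ∅
  T[0,2] 'aab' = ∅
  T[1,3] 'aba' = {X2}  orig:{}
  T[0,3] 'aaba' = {S}

S ∈ T[0,3] ⇒ YES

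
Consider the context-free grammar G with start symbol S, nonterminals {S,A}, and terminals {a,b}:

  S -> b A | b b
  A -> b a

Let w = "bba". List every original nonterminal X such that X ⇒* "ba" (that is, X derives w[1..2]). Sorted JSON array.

CNF form of G:
  S -> T0 A | T0 T0
  A -> T0 T1
  T0 -> b
  T1 -> a

CYK table (by increasing span) — only the sub-triangle for w[1..2]:
  [1..1]={T0}  "b"  orig:{}
  [2..2]={T1}  "a"  orig:{}
  [1..2]={A}  "ba"

Original NTs in T[1,2] deriving "ba": ["A"]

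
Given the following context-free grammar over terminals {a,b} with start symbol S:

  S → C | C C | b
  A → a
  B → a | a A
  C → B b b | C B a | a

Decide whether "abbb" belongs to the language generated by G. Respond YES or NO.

Convert to CNF:
  S -> B X4 | C C | C X5 | a | b
  A -> a
  B -> T0 A | a
  C -> B X2 | C X3 | a
  T0 -> a
  T1 -> b
  X2 -> T1 T1
  X3 -> B T0
  X4 -> T1 T1
  X5 -> B T0

CYK table (by increasing span):
  [0..0]={A,B,C,S,T0}  "a"  orig:{A,B,C,S}
  [1..1]={S,T1}  "b"  orig:{S}
  [2..2]={S,T1}  "b"  orig:{S}
  [3..3]={S,T1}  "b"  orig:{S}
  [0..1]=∅  "ab"
  [1..2]={X2,X4}  "bb"  orig:{}
  [2..3]={X2,X4}  "bb"  orig:{}
  [0..2]={C,S}  "abb"
  [1..3]=∅  "bbb"
  [0..3]=∅  "abbb"

S ∉ T[0,3] ⇒ NO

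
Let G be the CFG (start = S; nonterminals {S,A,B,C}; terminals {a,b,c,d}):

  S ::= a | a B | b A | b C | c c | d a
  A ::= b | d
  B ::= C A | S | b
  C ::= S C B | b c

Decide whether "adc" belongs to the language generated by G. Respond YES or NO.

CNF form of G:
  S -> T0 B | T1 A | T1 C | T2 T2 | T3 T0 | a
  A -> b | d
  B -> C A | T0 B | T1 A | T1 C | T2 T2 | T3 T0 | a | b
  C -> S X4 | T1 T2
  T0 -> a
  T1 -> b
  T2 -> c
  T3 -> d
  X4 -> C B

CYK table (by increasing span):
  cell(0,0) a: {B,S,T0}  orig:{B,S}
  cell(1,1) d: {A,T3}  orig:{A}
  cell(2,2) c: {T2}  orig:{}
  cell(0,1) ad: ∅
  cell(1,2) dc: ∅
  cell(0,2) adc: ∅

S ∉ T[0,2] ⇒ NO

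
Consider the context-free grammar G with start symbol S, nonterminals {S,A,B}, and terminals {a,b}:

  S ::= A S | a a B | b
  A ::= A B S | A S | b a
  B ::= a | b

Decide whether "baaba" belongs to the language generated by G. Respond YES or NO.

Convert to CNF:
  S -> A S | T1 X3 | b
  A -> A S | A X2 | T0 T1
  B -> a | b
  T0 -> b
  T1 -> a
  X2 -> B S
  X3 -> T1 B

Fill CYK table bottom-up:
  cell(0,0) b: {B,S,T0}  orig:{B,S}
  cell(1,1) a: {B,T1}  orig:{B}
  cell(2,2) a: {B,T1}  orig:{B}
  cell(3,3) b: {B,S,T0}  orig:{B,S}
  cell(4,4) a: {B,T1}  orig:{B}
  cell(0,1) ba: {A}
  cell(1,2) aa: {X3}  orig:{}
  cell(2,3) ab: {X2,X3}  orig:{}
  cell(3,4) ba: {A}
  cell(0,2) baa: ∅
  cell(1,3) aab: {S}
  cell(2,4) aba: ∅
  cell(0,3) baab: {A,X2}  orig:{A}
  cell(1,4) aaba: ∅
  cell(0,4) baaba: ∅

S ∉ T[0,4] ⇒ NO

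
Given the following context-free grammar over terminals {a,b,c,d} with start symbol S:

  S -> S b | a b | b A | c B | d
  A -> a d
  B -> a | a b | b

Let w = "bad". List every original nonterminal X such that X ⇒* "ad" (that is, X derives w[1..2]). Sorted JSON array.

Convert to CNF:
  S -> S T2 | T0 T2 | T2 A | T3 B | d
  A -> T0 T1
  B -> T0 T2 | a | b
  T0 -> a
  T1 -> d
  T2 -> b
  T3 -> c

Fill CYK table bottom-up, restricted to cells inside w[1..2]:
  [1..1]={B,T0}  "a"  orig:{B}
  [2..2]={S,T1}  "d"  orig:{S}
  [1..2]={A}  "ad"

Original NTs in T[1,2] deriving "ad": ["A"]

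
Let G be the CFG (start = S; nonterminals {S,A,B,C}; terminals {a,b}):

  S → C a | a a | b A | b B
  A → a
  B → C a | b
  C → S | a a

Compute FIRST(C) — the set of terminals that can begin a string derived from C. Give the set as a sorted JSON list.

Compute FIRST by fixpoint:
[1]
  A via A→a: +{a}
  B via B→b: +{b}
  C via C→a a: +{a}
  S via S→C a: +{a}
  S via S→b A: +{b}
  FIRST(S)={a,b}  FIRST(A)={a}  FIRST(B)={b}  FIRST(C)={a}
[2]
  B via B→C a: +{a}
  C via C→S: +{b}
  FIRST(S)={a,b}  FIRST(A)={a}  FIRST(B)={a,b}  FIRST(C)={a,b}
[3] — fixpoint
  FIRST(S)={a,b}  FIRST(A)={a}  FIRST(B)={a,b}  FIRST(C)={a,b}

FIRST(C) = ["a", "b"]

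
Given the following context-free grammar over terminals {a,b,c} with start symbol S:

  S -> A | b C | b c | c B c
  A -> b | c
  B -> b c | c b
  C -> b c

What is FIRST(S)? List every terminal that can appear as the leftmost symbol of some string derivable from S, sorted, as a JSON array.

FIRST iteration:
[1]
  A via A→b: +{b}
  A via A→c: +{c}
  B via B→b c: +{b}
  B via B→c b: +{c}
  C via C→b c: +{b}
  S via S→A: +{b,c}
  FIRST(S)={b,c}  FIRST(A)={b,c}  FIRST(B)={b,c}  FIRST(C)={b}
[2] — fixpoint
  FIRST(S)={b,c}  FIRST(A)={b,c}  FIRST(B)={b,c}  FIRST(C)={b}

FIRST(S) = ["b", "c"]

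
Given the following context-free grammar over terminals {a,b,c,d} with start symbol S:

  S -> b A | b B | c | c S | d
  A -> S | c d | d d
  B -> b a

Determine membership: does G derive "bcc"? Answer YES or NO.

CNF form of G:
  S -> T0 A | T0 B | T1 S | c | d
  A -> T0 A | T0 B | T1 S | T1 T2 | T2 T2 | c | d
  B -> T0 T3
  T0 -> b
  T1 -> c
  T2 -> d
  T3 -> a

CYK fill:
  [0..0]={T0}  "b"  orig:{}
  [1..1]={A,S,T1}  "c"  orig:{A,S}
  [2..2]={A,S,T1}  "c"  orig:{A,S}
  [0..1]={A,S}  "bc"
  [1..2]={A,S}  "cc"
  [0..2]={A,S}  "bcc"

S ∈ T[0,2] ⇒ YES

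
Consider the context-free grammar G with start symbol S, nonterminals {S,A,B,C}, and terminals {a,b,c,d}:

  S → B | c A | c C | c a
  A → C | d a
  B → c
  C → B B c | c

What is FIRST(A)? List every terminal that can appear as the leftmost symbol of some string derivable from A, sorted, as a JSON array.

Compute FIRST by fixpoint:
[1]
  A via A→d a: +{d}
  B via B→c: +{c}
  C via C→B B c: +{c}
  S via S→B: +{c}
  FIRST[S]={c}  FIRST[A]={d}  FIRST[B]={c}  FIRST[C]={c}
[2]
  A via A→C: +{c}
  FIRST[S]={c}  FIRST[A]={c,d}  FIRST[B]={c}  FIRST[C]={c}
[3] done
  FIRST[S]={c}  FIRST[A]={c,d}  FIRST[B]={c}  FIRST[C]={c}

FIRST(A) = ["c", "d"]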